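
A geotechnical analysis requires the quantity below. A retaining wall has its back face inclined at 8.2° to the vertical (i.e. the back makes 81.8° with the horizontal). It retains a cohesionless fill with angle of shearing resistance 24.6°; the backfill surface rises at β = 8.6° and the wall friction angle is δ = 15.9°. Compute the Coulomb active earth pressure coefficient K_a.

0.494

K_a = sin²(α+φ) / [sin²α · sin(α−δ) · (1 + √{sin(φ+δ)sin(φ−β) / (sin(α−δ)sin(α+β))})²].
With α = 81.8°, φ = 24.6°, δ = 15.9°, β = 8.6°: K_a = 0.4943.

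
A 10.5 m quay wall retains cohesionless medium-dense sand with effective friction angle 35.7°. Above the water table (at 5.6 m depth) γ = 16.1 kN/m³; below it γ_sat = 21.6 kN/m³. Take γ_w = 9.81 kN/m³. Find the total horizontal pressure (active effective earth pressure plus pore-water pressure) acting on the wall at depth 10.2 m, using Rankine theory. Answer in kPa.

K_a = (1 − sin φ)/(1 + sin φ) = 0.2630.
γ' = 21.6 − 9.81 = 11.79 kN/m³.
Effective vertical stress at 10.2 m: σ'_v = 16.1×5.6 + 11.79×4.60 = 144.4 kPa.
σ'_h = K_a σ'_v = 0.2630 × 144.4 = 37.97 kPa; u = γ_w × 4.60 = 45.13 kPa.
Total σ_h = 37.97 + 45.13 = 83.10 kPa.

83.1 kPa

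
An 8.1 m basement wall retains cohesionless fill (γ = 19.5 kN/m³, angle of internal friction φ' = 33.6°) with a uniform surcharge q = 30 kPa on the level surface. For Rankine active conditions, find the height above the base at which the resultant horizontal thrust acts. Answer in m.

3.07 m

K_a = 0.2875.
Triangular part P₁ = ½K_aγH² = 183.9 at H/3 = 2.700 m; rectangular part P₂ = K_a q H = 69.86 at H/2 = 4.050 m.
ȳ = (P₁·2.700 + P₂·4.050)/(P₁+P₂) = 3.072 m.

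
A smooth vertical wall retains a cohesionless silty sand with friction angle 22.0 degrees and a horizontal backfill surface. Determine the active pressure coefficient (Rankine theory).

0.455

K_a = tan²(45° − φ/2) = tan²(34.00°) = 0.4550.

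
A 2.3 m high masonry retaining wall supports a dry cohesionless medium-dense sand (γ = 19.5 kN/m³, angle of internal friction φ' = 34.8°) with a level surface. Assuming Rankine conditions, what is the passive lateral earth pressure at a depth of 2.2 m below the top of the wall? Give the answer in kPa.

157 kPa

K_p = (1 + sin φ)/(1 − sin φ) = 3.659.
σ_h = K_p γ z = 3.659 × 19.5 × 2.2 = 157.0 kPa.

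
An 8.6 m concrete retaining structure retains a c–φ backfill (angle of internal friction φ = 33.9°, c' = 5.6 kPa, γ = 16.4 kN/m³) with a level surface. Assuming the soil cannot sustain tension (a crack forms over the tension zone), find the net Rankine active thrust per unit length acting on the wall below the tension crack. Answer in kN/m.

125 kN/m

K_a = 0.2839; √K_a = 0.5328.
Tension-crack depth z_c = 2c/(γ√K_a) = 2×5.6/(16.4×0.5328) = 1.282 m.
σ_a at base = K_a γ H − 2c√K_a = 0.2839×16.4×8.6 − 2×5.6×0.5328 = 34.07 kPa.
P_a = ½ × 34.07 × (H − z_c) = 0.5×34.07×7.318 = 124.7 kN/m.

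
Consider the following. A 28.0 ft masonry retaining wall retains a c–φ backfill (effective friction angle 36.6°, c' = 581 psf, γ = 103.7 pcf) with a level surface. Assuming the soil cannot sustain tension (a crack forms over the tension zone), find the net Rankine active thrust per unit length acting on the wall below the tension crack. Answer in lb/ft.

K_a = 0.2530; √K_a = 0.5029.
Tension-crack depth z_c = 2c/(γ√K_a) = 2×581/(103.7×0.5029) = 22.28 ft.
σ_a at base = K_a γ H − 2c√K_a = 0.2530×103.7×28.0 − 2×581×0.5029 = 150.1 psf.
P_a = ½ × 150.1 × (H − z_c) = 0.5×150.1×5.721 = 429.2 lb/ft.

429 lb/ft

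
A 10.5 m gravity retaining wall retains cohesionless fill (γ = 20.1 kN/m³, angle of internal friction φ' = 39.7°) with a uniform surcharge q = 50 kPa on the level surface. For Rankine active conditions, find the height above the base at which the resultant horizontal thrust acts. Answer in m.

4.06 m

K_a = 0.2204.
Triangular part P₁ = ½K_aγH² = 244.2 at H/3 = 3.500 m; rectangular part P₂ = K_a q H = 115.7 at H/2 = 5.250 m.
ȳ = (P₁·3.500 + P₂·5.250)/(P₁+P₂) = 4.063 m.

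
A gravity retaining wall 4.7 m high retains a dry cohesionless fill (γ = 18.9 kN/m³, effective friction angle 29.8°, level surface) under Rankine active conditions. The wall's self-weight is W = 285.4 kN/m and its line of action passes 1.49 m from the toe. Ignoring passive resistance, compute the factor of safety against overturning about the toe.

K_a = tan²(45° − 29.8°/2) = 0.3360.
P_a = ½K_aγH² = 0.5×0.3360×18.9×4.7² = 70.15 kN/m, acting at H/3 = 1.567 m above the base.
Overturning moment M_o = P_a × H/3 = 70.15 × 1.567 = 109.9.
Resisting moment M_r = W × 1.49 = 285.4 × 1.49 = 425.2.
FS_overturning = M_r/M_o = 425.2/109.9 = 3.870.

3.87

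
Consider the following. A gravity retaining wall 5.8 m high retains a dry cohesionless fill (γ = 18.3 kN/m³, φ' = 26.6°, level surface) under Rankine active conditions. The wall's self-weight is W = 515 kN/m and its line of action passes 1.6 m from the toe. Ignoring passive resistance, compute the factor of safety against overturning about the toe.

K_a = tan²(45° − 26.6°/2) = 0.3814.
P_a = ½K_aγH² = 0.5×0.3814×18.3×5.8² = 117.4 kN/m, acting at H/3 = 1.933 m above the base.
Overturning moment M_o = P_a × H/3 = 117.4 × 1.933 = 227.0.
Resisting moment M_r = W × 1.6 = 515 × 1.6 = 824.0.
FS_overturning = M_r/M_o = 824.0/227.0 = 3.630.

3.63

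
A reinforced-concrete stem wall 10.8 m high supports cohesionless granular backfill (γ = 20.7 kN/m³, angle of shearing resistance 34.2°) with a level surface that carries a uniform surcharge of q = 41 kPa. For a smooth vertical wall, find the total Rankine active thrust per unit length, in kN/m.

K_a = tan²(45° − φ/2) = 0.2803.
Soil triangle: ½ K_a γ H² = 0.5×0.2803×20.7×10.8² = 338.4 kN/m.
Surcharge rectangle: K_a q H = 0.2803×41×10.8 = 124.1 kN/m.
Total = 338.4 + 124.1 = 462.6 kN/m.

463 kN/m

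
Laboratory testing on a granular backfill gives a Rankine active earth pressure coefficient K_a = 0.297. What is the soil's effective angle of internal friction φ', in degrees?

32.8°

K_a = tan²(45° − φ/2) ⇒ 45° − φ/2 = arctan(√0.297) = 28.59°.
φ = 2(45° − 28.59°) = 32.82°.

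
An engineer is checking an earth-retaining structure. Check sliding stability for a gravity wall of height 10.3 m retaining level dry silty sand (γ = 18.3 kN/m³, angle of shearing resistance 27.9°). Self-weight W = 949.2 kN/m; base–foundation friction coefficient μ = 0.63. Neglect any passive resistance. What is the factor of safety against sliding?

1.70

K_a = tan²(45° − 27.9°/2) = 0.3625.
P_a = ½K_aγH² = 0.5×0.3625×18.3×10.3² = 351.9 kN/m, acting at H/3 = 3.433 m above the base.
FS_sliding = μW / P_a = 0.63×949.2 / 351.9 = 1.700.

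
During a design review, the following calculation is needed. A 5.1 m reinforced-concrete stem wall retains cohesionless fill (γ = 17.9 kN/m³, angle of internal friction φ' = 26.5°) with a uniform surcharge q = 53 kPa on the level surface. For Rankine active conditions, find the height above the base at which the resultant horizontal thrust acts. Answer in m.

2.16 m

K_a = 0.3829.
Triangular part P₁ = ½K_aγH² = 89.14 at H/3 = 1.700 m; rectangular part P₂ = K_a q H = 103.5 at H/2 = 2.550 m.
ȳ = (P₁·1.700 + P₂·2.550)/(P₁+P₂) = 2.157 m.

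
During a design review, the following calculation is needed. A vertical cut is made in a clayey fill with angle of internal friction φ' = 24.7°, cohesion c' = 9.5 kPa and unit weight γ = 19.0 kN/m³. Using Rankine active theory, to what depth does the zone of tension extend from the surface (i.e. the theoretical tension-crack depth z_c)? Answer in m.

K_a = tan²(45° − 24.7°/2) = 0.4106; √K_a = 0.6408.
The active pressure is zero where K_a γ z = 2c√K_a, so z_c = 2c/(γ√K_a) = 2×9.5/(19.0×0.6408) = 1.561 m.

1.56 m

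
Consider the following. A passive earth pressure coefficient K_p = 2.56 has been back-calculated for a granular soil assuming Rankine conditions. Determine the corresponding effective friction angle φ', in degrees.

26.0°

K_p = (1+sin φ)/(1−sin φ) ⇒ sin φ = (K_p − 1)/(K_p + 1) = 0.4382.
φ = arcsin(0.4382) = 25.99°.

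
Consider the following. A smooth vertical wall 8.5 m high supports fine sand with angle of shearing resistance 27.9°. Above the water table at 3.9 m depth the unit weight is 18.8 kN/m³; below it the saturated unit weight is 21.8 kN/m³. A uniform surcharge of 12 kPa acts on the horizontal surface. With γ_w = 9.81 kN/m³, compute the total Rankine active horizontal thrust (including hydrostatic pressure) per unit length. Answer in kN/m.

361 kN/m

K_a = tan²(45° − φ/2) = 0.3625.
γ' = 21.8 − 9.81 = 11.99 kN/m³. h₂ = H − d_w = 4.6 m.
σ'_h: at surface K_a·q = 4.350; at WT K_a(q+γd_w) = 30.93; at base K_a(q+γd_w+γ'h₂) = 50.92 kPa.
P₁ = ½(4.350+30.93)×3.9 = 68.79; P₂ = ½(30.93+50.92)×4.6 = 188.2; P_w = ½γ_w h₂² = 103.8.
Total = 68.79+188.2+103.8 = 360.8 kN/m.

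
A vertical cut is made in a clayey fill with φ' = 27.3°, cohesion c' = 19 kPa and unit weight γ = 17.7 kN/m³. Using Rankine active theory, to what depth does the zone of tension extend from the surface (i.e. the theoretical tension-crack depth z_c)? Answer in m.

K_a = tan²(45° − 27.3°/2) = 0.3711; √K_a = 0.6092.
The active pressure is zero where K_a γ z = 2c√K_a, so z_c = 2c/(γ√K_a) = 2×19/(17.7×0.6092) = 3.524 m.

3.52 m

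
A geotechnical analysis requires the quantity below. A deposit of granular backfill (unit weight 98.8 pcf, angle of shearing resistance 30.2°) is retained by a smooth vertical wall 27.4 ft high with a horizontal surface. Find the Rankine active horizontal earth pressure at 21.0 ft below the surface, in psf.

K_a = (1 − sin φ)/(1 + sin φ) = 0.3307.
σ_h = K_a γ z = 0.3307 × 98.8 × 21.0 = 686.0 psf.

686 psf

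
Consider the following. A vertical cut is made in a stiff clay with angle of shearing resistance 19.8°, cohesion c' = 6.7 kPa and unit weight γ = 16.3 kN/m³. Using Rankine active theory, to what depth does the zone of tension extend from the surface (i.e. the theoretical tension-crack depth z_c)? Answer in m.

1.17 m

K_a = tan²(45° − 19.8°/2) = 0.4939; √K_a = 0.7028.
The active pressure is zero where K_a γ z = 2c√K_a, so z_c = 2c/(γ√K_a) = 2×6.7/(16.3×0.7028) = 1.170 m.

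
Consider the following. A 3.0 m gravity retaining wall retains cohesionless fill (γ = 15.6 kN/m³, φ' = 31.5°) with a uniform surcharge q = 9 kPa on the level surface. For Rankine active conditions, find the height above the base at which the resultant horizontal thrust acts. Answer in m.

1.14 m

K_a = 0.3136.
Triangular part P₁ = ½K_aγH² = 22.02 at H/3 = 1.000 m; rectangular part P₂ = K_a q H = 8.468 at H/2 = 1.500 m.
ȳ = (P₁·1.000 + P₂·1.500)/(P₁+P₂) = 1.139 m.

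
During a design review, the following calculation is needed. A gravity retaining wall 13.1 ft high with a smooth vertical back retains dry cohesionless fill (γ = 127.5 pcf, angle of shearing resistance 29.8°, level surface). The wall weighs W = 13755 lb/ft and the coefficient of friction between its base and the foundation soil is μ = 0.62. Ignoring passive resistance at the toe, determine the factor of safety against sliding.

K_a = tan²(45° − 29.8°/2) = 0.3360.
P_a = ½K_aγH² = 0.5×0.3360×127.5×13.1² = 3676 lb/ft, acting at H/3 = 4.367 ft above the base.
FS_sliding = μW / P_a = 0.62×13755 / 3676 = 2.320.

2.32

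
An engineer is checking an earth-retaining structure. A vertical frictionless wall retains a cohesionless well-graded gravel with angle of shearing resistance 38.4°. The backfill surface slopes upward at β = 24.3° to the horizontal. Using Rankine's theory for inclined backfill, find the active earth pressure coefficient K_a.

K_a = cos β · (cos β − √(cos²β − cos²φ)) / (cos β + √(cos²β − cos²φ)).
cos β = 0.9114, cos φ = 0.7837, √(cos²β − cos²φ) = 0.4653.
K_a = 0.9114 × (0.9114 − 0.4653)/(0.9114 + 0.4653) = 0.2954.

0.295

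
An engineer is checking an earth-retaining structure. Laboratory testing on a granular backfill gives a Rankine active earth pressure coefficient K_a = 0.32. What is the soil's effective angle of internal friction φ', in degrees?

31.0°

K_a = tan²(45° − φ/2) ⇒ 45° − φ/2 = arctan(√0.32) = 29.50°.
φ = 2(45° − 29.50°) = 31.01°.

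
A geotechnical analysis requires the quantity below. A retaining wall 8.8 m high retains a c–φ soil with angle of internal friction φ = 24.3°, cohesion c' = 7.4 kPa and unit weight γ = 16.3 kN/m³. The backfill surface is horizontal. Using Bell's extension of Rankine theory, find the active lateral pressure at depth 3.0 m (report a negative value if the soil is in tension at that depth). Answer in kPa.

K_a = (1 − sin φ)/(1 + sin φ) = 0.4169.
σ_a = K_a γ z − 2c√K_a = 0.4169×16.3×3.0 − 2×7.4×0.6457 = 10.83 kPa.

10.8 kPa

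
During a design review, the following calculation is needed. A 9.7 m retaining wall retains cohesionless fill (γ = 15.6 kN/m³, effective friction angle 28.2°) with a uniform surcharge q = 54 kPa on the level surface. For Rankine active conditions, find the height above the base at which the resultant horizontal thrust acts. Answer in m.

3.91 m

K_a = 0.3582.
Triangular part P₁ = ½K_aγH² = 262.9 at H/3 = 3.233 m; rectangular part P₂ = K_a q H = 187.6 at H/2 = 4.850 m.
ȳ = (P₁·3.233 + P₂·4.850)/(P₁+P₂) = 3.907 m.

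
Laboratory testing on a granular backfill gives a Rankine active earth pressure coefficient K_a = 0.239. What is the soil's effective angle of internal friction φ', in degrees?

37.9°

K_a = tan²(45° − φ/2) ⇒ 45° − φ/2 = arctan(√0.239) = 26.05°.
φ = 2(45° − 26.05°) = 37.89°.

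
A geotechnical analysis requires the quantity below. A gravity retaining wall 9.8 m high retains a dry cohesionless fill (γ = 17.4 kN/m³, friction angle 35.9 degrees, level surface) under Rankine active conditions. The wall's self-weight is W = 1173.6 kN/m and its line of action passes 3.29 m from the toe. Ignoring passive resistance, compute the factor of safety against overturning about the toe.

5.43

K_a = tan²(45° − 35.9°/2) = 0.2607.
P_a = ½K_aγH² = 0.5×0.2607×17.4×9.8² = 217.9 kN/m, acting at H/3 = 3.267 m above the base.
Overturning moment M_o = P_a × H/3 = 217.9 × 3.267 = 711.7.
Resisting moment M_r = W × 3.29 = 1173.6 × 3.29 = 3861.
FS_overturning = M_r/M_o = 3861/711.7 = 5.425.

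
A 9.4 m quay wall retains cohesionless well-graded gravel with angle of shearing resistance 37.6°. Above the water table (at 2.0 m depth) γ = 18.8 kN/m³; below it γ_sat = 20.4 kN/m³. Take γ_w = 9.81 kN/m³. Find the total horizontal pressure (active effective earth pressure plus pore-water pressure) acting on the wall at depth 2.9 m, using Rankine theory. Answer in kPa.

20.2 kPa

K_a = (1 − sin φ)/(1 + sin φ) = 0.2421.
γ' = 20.4 − 9.81 = 10.59 kN/m³.
Effective vertical stress at 2.9 m: σ'_v = 18.8×2.0 + 10.59×0.900 = 47.13 kPa.
σ'_h = K_a σ'_v = 0.2421 × 47.13 = 11.41 kPa; u = γ_w × 0.900 = 8.829 kPa.
Total σ_h = 11.41 + 8.829 = 20.24 kPa.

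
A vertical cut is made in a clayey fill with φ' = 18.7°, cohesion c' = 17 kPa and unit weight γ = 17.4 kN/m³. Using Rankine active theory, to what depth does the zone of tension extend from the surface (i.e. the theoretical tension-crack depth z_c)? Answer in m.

K_a = tan²(45° − 18.7°/2) = 0.5144; √K_a = 0.7173.
The active pressure is zero where K_a γ z = 2c√K_a, so z_c = 2c/(γ√K_a) = 2×17/(17.4×0.7173) = 2.724 m.

2.72 m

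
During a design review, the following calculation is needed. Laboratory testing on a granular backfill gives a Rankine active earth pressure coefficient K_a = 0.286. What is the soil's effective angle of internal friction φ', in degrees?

K_a = tan²(45° − φ/2) ⇒ 45° − φ/2 = arctan(√0.286) = 28.14°.
φ = 2(45° − 28.14°) = 33.73°.

33.7°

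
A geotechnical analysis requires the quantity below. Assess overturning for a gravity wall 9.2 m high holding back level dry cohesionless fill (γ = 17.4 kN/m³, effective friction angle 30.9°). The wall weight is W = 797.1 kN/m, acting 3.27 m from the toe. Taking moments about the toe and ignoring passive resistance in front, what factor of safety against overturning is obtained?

3.59

K_a = tan²(45° − 30.9°/2) = 0.3214.
P_a = ½K_aγH² = 0.5×0.3214×17.4×9.2² = 236.7 kN/m, acting at H/3 = 3.067 m above the base.
Overturning moment M_o = P_a × H/3 = 236.7 × 3.067 = 725.8.
Resisting moment M_r = W × 3.27 = 797.1 × 3.27 = 2607.
FS_overturning = M_r/M_o = 2607/725.8 = 3.591.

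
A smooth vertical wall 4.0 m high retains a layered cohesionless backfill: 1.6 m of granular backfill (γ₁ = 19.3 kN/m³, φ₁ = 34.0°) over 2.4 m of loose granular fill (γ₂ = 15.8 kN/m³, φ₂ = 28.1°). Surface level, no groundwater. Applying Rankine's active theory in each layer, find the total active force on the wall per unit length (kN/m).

K_a1 = tan²(45°−34.0°/2) = 0.2827; K_a2 = tan²(45°−28.1°/2) = 0.3596.
Layer 1: σ at base = K_a1 γ₁ h₁ = 8.730 kPa; P₁ = ½×8.730×1.6 = 6.984.
Layer 2: σ_v at top = γ₁h₁ = 30.88; σ_h top = K_a2×30.88 = 11.10; σ_h base = K_a2×(30.88+15.8×2.4) = 24.74.
P₂ = ½(11.10+24.74)×2.4 = 43.01. Total P_a = 6.984+43.01 = 50.00 kN/m.

50.0 kN/m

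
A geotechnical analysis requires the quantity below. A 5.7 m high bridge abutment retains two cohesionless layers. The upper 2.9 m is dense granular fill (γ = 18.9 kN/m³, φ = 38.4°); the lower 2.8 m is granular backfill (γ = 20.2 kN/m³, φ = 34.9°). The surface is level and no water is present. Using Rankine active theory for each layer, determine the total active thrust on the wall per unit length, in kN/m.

K_a1 = tan²(45°−38.4°/2) = 0.2337; K_a2 = tan²(45°−34.9°/2) = 0.2721.
Layer 1: σ at base = K_a1 γ₁ h₁ = 12.81 kPa; P₁ = ½×12.81×2.9 = 18.57.
Layer 2: σ_v at top = γ₁h₁ = 54.81; σ_h top = K_a2×54.81 = 14.92; σ_h base = K_a2×(54.81+20.2×2.8) = 30.31.
P₂ = ½(14.92+30.31)×2.8 = 63.32. Total P_a = 18.57+63.32 = 81.89 kN/m.

81.9 kN/m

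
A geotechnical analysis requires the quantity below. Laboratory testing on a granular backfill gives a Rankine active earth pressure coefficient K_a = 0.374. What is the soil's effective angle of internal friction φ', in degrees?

27.1°

K_a = tan²(45° − φ/2) ⇒ 45° − φ/2 = arctan(√0.374) = 31.45°.
φ = 2(45° − 31.45°) = 27.10°.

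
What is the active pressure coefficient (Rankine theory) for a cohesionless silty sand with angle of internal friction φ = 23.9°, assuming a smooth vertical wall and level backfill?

0.423

K_a = (1 − sin φ)/(1 + sin φ) = (1 − sin 23.9°)/(1 + sin 23.9°) = 0.4233.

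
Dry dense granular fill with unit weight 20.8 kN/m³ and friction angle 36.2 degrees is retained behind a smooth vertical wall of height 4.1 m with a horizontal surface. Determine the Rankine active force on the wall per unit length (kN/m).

45.0 kN/m

K_a = tan²(45° − φ/2) = 0.2574.
P_a = ½ K_a γ H² = 0.5 × 0.2574 × 20.8 × 4.1² = 45.00 kN/m.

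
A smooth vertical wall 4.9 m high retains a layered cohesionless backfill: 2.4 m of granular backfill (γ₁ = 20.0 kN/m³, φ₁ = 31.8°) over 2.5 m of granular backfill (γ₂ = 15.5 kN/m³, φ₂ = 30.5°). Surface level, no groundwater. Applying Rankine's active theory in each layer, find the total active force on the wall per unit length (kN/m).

72.9 kN/m

K_a1 = tan²(45°−31.8°/2) = 0.3098; K_a2 = tan²(45°−30.5°/2) = 0.3267.
Layer 1: σ at base = K_a1 γ₁ h₁ = 14.87 kPa; P₁ = ½×14.87×2.4 = 17.84.
Layer 2: σ_v at top = γ₁h₁ = 48.00; σ_h top = K_a2×48.00 = 15.68; σ_h base = K_a2×(48.00+15.5×2.5) = 28.34.
P₂ = ½(15.68+28.34)×2.5 = 55.02. Total P_a = 17.84+55.02 = 72.87 kN/m.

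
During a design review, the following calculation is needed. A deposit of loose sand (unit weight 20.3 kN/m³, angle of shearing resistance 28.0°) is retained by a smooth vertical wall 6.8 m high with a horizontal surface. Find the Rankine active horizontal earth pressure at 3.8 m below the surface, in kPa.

K_a = (1 − sin φ)/(1 + sin φ) = 0.3610.
σ_h = K_a γ z = 0.3610 × 20.3 × 3.8 = 27.85 kPa.

27.9 kPa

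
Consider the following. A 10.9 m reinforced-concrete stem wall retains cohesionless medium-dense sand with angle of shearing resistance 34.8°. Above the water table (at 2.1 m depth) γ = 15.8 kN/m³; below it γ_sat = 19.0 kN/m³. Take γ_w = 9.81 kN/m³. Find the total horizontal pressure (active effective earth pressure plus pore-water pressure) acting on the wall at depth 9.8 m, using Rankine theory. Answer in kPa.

K_a = (1 − sin φ)/(1 + sin φ) = 0.2733.
γ' = 19.0 − 9.81 = 9.190 kN/m³.
Effective vertical stress at 9.8 m: σ'_v = 15.8×2.1 + 9.190×7.70 = 103.9 kPa.
σ'_h = K_a σ'_v = 0.2733 × 103.9 = 28.41 kPa; u = γ_w × 7.70 = 75.54 kPa.
Total σ_h = 28.41 + 75.54 = 103.9 kPa.

104 kPa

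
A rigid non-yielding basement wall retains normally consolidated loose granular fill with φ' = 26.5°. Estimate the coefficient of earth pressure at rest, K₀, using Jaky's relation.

0.554

K₀ = 1 − sin φ' = 1 − sin 26.5° = 0.5538.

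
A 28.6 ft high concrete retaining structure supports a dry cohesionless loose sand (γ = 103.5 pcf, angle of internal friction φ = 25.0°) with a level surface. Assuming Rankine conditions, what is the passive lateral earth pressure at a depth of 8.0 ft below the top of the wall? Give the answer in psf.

K_p = (1 + sin φ)/(1 − sin φ) = 2.464.
σ_h = K_p γ z = 2.464 × 103.5 × 8.0 = 2040 psf.

2040 psf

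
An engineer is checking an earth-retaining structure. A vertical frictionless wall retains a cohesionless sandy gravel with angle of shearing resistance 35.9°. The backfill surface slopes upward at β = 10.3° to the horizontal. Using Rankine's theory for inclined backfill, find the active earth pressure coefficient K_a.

0.271

K_a = cos β · (cos β − √(cos²β − cos²φ)) / (cos β + √(cos²β − cos²φ)).
cos β = 0.9839, cos φ = 0.8100, √(cos²β − cos²φ) = 0.5584.
K_a = 0.9839 × (0.9839 − 0.5584)/(0.9839 + 0.5584) = 0.2714.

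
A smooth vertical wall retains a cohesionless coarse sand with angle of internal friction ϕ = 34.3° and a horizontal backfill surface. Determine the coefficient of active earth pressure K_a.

K_a = tan²(45° − φ/2) = tan²(27.85°) = 0.2792.

0.279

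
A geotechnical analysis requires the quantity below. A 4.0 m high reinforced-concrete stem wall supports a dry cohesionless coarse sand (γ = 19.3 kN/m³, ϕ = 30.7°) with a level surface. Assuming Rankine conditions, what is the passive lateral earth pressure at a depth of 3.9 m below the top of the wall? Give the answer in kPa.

232 kPa

K_p = (1 + sin φ)/(1 − sin φ) = 3.086.
σ_h = K_p γ z = 3.086 × 19.3 × 3.9 = 232.3 kPa.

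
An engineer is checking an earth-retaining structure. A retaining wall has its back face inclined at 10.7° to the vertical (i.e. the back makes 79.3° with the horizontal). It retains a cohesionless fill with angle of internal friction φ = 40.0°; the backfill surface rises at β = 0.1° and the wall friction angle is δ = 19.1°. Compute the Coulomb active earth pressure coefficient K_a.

K_a = sin²(α+φ) / [sin²α · sin(α−δ) · (1 + √{sin(φ+δ)sin(φ−β) / (sin(α−δ)sin(α+β))})²].
With α = 79.3°, φ = 40.0°, δ = 19.1°, β = 0.1°: K_a = 0.2791.

0.279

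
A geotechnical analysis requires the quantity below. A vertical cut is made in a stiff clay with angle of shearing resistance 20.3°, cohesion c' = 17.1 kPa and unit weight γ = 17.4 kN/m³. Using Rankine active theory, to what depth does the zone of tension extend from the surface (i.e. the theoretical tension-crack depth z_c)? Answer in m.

K_a = tan²(45° − 20.3°/2) = 0.4849; √K_a = 0.6963.
The active pressure is zero where K_a γ z = 2c√K_a, so z_c = 2c/(γ√K_a) = 2×17.1/(17.4×0.6963) = 2.823 m.

2.82 m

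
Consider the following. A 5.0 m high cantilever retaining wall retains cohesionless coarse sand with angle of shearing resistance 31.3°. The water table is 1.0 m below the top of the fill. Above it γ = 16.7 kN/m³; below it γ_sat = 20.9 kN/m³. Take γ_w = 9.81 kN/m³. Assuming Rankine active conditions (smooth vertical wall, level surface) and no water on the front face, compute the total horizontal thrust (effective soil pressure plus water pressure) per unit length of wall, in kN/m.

130 kN/m

K_a = tan²(45° − φ/2) = 0.3162.
γ' = 20.9 − 9.81 = 11.09 kN/m³. Depth below WT = 4.0 m.
σ'_h at WT = K_a γ d_w = 5.281 kPa; at base = 5.281 + K_a γ' × 4.0 = 19.31 kPa.
P₁ (0–1.0 m) = ½×5.281×1.0 = 2.640. P₂ (1.0–5.0 m) = ½(5.281+19.31)×4.0 = 49.18.
P_w = ½ γ_w h₂² = 0.5×9.81×4.0² = 78.48. Total = 2.640+49.18+78.48 = 130.3 kN/m.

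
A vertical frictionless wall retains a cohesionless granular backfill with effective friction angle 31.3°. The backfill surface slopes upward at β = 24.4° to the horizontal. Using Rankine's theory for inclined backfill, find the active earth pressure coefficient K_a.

K_a = cos β · (cos β − √(cos²β − cos²φ)) / (cos β + √(cos²β − cos²φ)).
cos β = 0.9107, cos φ = 0.8545, √(cos²β − cos²φ) = 0.3150.
K_a = 0.9107 × (0.9107 − 0.3150)/(0.9107 + 0.3150) = 0.4426.

0.443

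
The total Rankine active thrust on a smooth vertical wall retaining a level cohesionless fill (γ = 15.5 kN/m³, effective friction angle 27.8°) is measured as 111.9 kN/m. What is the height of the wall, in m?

K_a = 0.3639. P_a = ½ K_a γ H² ⇒ H = √(2P_a/(K_a γ)).
H = √(2×111.9/(0.3639×15.5)) = 6.299 m.

6.30 m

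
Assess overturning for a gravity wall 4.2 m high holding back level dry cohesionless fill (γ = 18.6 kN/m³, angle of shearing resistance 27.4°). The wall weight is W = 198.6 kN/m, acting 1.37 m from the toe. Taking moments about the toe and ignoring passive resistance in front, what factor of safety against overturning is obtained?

K_a = tan²(45° − 27.4°/2) = 0.3697.
P_a = ½K_aγH² = 0.5×0.3697×18.6×4.2² = 60.65 kN/m, acting at H/3 = 1.400 m above the base.
Overturning moment M_o = P_a × H/3 = 60.65 × 1.400 = 84.90.
Resisting moment M_r = W × 1.37 = 198.6 × 1.37 = 272.1.
FS_overturning = M_r/M_o = 272.1/84.90 = 3.205.

3.20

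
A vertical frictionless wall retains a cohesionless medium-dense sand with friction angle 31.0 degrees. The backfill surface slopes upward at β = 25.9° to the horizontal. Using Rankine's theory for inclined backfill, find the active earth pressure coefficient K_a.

K_a = cos β · (cos β − √(cos²β − cos²φ)) / (cos β + √(cos²β − cos²φ)).
cos β = 0.8996, cos φ = 0.8572, √(cos²β − cos²φ) = 0.2729.
K_a = 0.8996 × (0.8996 − 0.2729)/(0.8996 + 0.2729) = 0.4808.

0.481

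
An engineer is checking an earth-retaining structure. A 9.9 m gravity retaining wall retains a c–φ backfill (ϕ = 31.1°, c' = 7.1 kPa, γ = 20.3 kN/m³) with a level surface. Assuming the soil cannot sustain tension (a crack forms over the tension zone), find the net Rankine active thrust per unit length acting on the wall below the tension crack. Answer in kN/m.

K_a = 0.3188; √K_a = 0.5646.
Tension-crack depth z_c = 2c/(γ√K_a) = 2×7.1/(20.3×0.5646) = 1.239 m.
σ_a at base = K_a γ H − 2c√K_a = 0.3188×20.3×9.9 − 2×7.1×0.5646 = 56.05 kPa.
P_a = ½ × 56.05 × (H − z_c) = 0.5×56.05×8.661 = 242.7 kN/m.

243 kN/m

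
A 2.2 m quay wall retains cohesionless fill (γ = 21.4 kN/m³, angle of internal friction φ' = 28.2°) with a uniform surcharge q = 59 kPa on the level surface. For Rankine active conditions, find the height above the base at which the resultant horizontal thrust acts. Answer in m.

0.995 m

K_a = 0.3582.
Triangular part P₁ = ½K_aγH² = 18.55 at H/3 = 0.7333 m; rectangular part P₂ = K_a q H = 46.49 at H/2 = 1.100 m.
ȳ = (P₁·0.7333 + P₂·1.100)/(P₁+P₂) = 0.9954 m.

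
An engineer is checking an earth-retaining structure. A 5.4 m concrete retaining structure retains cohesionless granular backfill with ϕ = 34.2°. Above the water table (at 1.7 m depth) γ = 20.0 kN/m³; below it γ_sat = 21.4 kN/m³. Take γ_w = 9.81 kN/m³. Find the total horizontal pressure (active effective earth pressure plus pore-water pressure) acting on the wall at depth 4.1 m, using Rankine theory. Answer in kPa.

40.9 kPa

K_a = (1 − sin φ)/(1 + sin φ) = 0.2803.
γ' = 21.4 − 9.81 = 11.59 kN/m³.
Effective vertical stress at 4.1 m: σ'_v = 20.0×1.7 + 11.59×2.40 = 61.82 kPa.
σ'_h = K_a σ'_v = 0.2803 × 61.82 = 17.33 kPa; u = γ_w × 2.40 = 23.54 kPa.
Total σ_h = 17.33 + 23.54 = 40.87 kPa.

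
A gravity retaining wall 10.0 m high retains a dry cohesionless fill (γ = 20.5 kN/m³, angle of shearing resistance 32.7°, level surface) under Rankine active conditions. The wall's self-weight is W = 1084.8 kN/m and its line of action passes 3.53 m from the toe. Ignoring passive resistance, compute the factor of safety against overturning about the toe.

3.75

K_a = tan²(45° − 32.7°/2) = 0.2985.
P_a = ½K_aγH² = 0.5×0.2985×20.5×10.0² = 306.0 kN/m, acting at H/3 = 3.333 m above the base.
Overturning moment M_o = P_a × H/3 = 306.0 × 3.333 = 1020.
Resisting moment M_r = W × 3.53 = 1084.8 × 3.53 = 3829.
FS_overturning = M_r/M_o = 3829/1020 = 3.755.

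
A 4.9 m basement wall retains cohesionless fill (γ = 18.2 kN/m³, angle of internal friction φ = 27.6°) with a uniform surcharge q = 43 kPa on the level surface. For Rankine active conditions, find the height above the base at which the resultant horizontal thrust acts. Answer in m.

2.03 m

K_a = 0.3668.
Triangular part P₁ = ½K_aγH² = 80.14 at H/3 = 1.633 m; rectangular part P₂ = K_a q H = 77.28 at H/2 = 2.450 m.
ȳ = (P₁·1.633 + P₂·2.450)/(P₁+P₂) = 2.034 m.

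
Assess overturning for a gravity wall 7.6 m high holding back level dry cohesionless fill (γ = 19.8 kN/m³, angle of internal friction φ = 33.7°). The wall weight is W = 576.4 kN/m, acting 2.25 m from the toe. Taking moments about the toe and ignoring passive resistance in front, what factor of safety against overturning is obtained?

3.13

K_a = tan²(45° − 33.7°/2) = 0.2863.
P_a = ½K_aγH² = 0.5×0.2863×19.8×7.6² = 163.7 kN/m, acting at H/3 = 2.533 m above the base.
Overturning moment M_o = P_a × H/3 = 163.7 × 2.533 = 414.7.
Resisting moment M_r = W × 2.25 = 576.4 × 2.25 = 1297.
FS_overturning = M_r/M_o = 1297/414.7 = 3.127.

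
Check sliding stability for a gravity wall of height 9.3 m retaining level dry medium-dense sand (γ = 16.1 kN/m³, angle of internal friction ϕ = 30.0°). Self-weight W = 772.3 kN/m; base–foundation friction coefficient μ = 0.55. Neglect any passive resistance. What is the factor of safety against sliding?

K_a = tan²(45° − 30.0°/2) = 0.3333.
P_a = ½K_aγH² = 0.5×0.3333×16.1×9.3² = 232.1 kN/m, acting at H/3 = 3.100 m above the base.
FS_sliding = μW / P_a = 0.55×772.3 / 232.1 = 1.830.

1.83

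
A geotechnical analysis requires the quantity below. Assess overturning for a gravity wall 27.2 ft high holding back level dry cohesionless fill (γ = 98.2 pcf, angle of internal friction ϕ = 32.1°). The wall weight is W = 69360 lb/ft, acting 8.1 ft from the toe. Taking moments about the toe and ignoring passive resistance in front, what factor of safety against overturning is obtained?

5.57

K_a = tan²(45° − 32.1°/2) = 0.3060.
P_a = ½K_aγH² = 0.5×0.3060×98.2×27.2² = 11120 lb/ft, acting at H/3 = 9.067 ft above the base.
Overturning moment M_o = P_a × H/3 = 11120 × 9.067 = 100800.
Resisting moment M_r = W × 8.1 = 69360 × 8.1 = 561800.
FS_overturning = M_r/M_o = 561800/100800 = 5.575.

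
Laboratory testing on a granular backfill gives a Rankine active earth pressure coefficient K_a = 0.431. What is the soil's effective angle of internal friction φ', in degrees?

23.4°

K_a = tan²(45° − φ/2) ⇒ 45° − φ/2 = arctan(√0.431) = 33.29°.
φ = 2(45° − 33.29°) = 23.43°.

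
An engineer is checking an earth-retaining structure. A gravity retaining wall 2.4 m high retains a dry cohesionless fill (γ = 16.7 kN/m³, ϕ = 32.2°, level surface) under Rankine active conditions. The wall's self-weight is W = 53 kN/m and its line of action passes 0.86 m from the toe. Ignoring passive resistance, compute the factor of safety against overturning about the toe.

K_a = tan²(45° − 32.2°/2) = 0.3047.
P_a = ½K_aγH² = 0.5×0.3047×16.7×2.4² = 14.66 kN/m, acting at H/3 = 0.8000 m above the base.
Overturning moment M_o = P_a × H/3 = 14.66 × 0.8000 = 11.73.
Resisting moment M_r = W × 0.86 = 53 × 0.86 = 45.58.
FS_overturning = M_r/M_o = 45.58/11.73 = 3.887.

3.89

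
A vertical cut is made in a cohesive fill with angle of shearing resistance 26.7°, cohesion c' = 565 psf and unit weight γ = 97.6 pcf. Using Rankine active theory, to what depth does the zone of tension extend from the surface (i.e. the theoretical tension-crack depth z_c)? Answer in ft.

18.8 ft

K_a = tan²(45° − 26.7°/2) = 0.3800; √K_a = 0.6164.
The active pressure is zero where K_a γ z = 2c√K_a, so z_c = 2c/(γ√K_a) = 2×565/(97.6×0.6164) = 18.78 ft.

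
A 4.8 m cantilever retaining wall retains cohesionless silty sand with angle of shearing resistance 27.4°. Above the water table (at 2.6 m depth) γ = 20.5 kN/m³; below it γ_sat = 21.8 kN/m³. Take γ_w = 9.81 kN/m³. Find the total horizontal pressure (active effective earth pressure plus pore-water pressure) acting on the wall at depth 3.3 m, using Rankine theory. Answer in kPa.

K_a = (1 − sin φ)/(1 + sin φ) = 0.3697.
γ' = 21.8 − 9.81 = 11.99 kN/m³.
Effective vertical stress at 3.3 m: σ'_v = 20.5×2.6 + 11.99×0.700 = 61.69 kPa.
σ'_h = K_a σ'_v = 0.3697 × 61.69 = 22.81 kPa; u = γ_w × 0.700 = 6.867 kPa.
Total σ_h = 22.81 + 6.867 = 29.67 kPa.

29.7 kPa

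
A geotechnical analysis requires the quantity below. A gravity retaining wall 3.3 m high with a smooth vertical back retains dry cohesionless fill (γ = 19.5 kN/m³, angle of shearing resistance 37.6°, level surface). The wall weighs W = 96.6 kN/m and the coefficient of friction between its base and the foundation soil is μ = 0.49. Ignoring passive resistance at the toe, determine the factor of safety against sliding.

K_a = tan²(45° − 37.6°/2) = 0.2421.
P_a = ½K_aγH² = 0.5×0.2421×19.5×3.3² = 25.71 kN/m, acting at H/3 = 1.100 m above the base.
FS_sliding = μW / P_a = 0.49×96.6 / 25.71 = 1.841.

1.84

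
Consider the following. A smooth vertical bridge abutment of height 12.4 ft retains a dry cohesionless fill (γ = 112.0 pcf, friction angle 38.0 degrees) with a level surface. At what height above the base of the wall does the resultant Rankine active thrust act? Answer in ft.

4.13 ft

K_a = 0.2379.
The pressure distribution is triangular, so the resultant acts at H/3 above the base = 12.4/3 = 4.133 ft.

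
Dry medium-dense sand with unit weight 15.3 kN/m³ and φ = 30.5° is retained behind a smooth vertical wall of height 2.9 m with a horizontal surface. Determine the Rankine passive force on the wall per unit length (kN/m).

197 kN/m

K_p = tan²(45° + φ/2) = 3.061.
P_p = ½ K_p γ H² = 0.5 × 3.061 × 15.3 × 2.9² = 196.9 kN/m.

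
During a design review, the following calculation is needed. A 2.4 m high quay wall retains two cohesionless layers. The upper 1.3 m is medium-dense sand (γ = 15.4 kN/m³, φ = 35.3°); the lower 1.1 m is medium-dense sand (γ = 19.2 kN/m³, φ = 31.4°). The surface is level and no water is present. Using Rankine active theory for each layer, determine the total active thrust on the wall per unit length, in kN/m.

14.1 kN/m

K_a1 = tan²(45°−35.3°/2) = 0.2675; K_a2 = tan²(45°−31.4°/2) = 0.3149.
Layer 1: σ at base = K_a1 γ₁ h₁ = 5.356 kPa; P₁ = ½×5.356×1.3 = 3.482.
Layer 2: σ_v at top = γ₁h₁ = 20.02; σ_h top = K_a2×20.02 = 6.305; σ_h base = K_a2×(20.02+19.2×1.1) = 12.96.
P₂ = ½(6.305+12.96)×1.1 = 10.59. Total P_a = 3.482+10.59 = 14.07 kN/m.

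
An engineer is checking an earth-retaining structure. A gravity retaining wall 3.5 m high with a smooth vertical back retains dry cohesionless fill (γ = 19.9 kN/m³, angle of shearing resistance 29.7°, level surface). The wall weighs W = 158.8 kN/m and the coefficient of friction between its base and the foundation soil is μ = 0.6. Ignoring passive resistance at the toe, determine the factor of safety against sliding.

K_a = tan²(45° − 29.7°/2) = 0.3374.
P_a = ½K_aγH² = 0.5×0.3374×19.9×3.5² = 41.12 kN/m, acting at H/3 = 1.167 m above the base.
FS_sliding = μW / P_a = 0.6×158.8 / 41.12 = 2.317.

2.32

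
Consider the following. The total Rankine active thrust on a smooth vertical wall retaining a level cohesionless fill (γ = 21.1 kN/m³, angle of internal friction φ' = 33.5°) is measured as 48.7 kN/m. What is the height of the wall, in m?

4.00 m

K_a = 0.2887. P_a = ½ K_a γ H² ⇒ H = √(2P_a/(K_a γ)).
H = √(2×48.7/(0.2887×21.1)) = 3.999 m.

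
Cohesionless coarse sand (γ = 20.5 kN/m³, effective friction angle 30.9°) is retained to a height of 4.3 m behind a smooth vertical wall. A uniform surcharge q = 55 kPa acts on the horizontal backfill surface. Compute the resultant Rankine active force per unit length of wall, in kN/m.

137 kN/m

K_a = tan²(45° − φ/2) = 0.3214.
Soil triangle: ½ K_a γ H² = 0.5×0.3214×20.5×4.3² = 60.91 kN/m.
Surcharge rectangle: K_a q H = 0.3214×55×4.3 = 76.01 kN/m.
Total = 60.91 + 76.01 = 136.9 kN/m.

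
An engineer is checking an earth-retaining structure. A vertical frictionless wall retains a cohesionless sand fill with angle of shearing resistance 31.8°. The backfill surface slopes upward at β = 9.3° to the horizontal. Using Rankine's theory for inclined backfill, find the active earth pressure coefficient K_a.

0.322

K_a = cos β · (cos β − √(cos²β − cos²φ)) / (cos β + √(cos²β − cos²φ)).
cos β = 0.9869, cos φ = 0.8499, √(cos²β − cos²φ) = 0.5016.
K_a = 0.9869 × (0.9869 − 0.5016)/(0.9869 + 0.5016) = 0.3218.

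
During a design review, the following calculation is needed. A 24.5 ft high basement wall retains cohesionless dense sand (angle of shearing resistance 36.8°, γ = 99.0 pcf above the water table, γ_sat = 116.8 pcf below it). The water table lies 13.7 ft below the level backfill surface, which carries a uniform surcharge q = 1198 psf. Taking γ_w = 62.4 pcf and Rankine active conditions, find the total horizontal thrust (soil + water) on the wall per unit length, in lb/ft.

17800 lb/ft

K_a = tan²(45° − φ/2) = 0.2508.
γ' = 116.8 − 62.4 = 54.40 pcf. h₂ = H − d_w = 10.8 ft.
σ'_h: at surface K_a·q = 300.4; at WT K_a(q+γd_w) = 640.5; at base K_a(q+γd_w+γ'h₂) = 787.9 psf.
P₁ = ½(300.4+640.5)×13.7 = 6445; P₂ = ½(640.5+787.9)×10.8 = 7713; P_w = ½γ_w h₂² = 3639.
Total = 6445+7713+3639 = 17800 lb/ft.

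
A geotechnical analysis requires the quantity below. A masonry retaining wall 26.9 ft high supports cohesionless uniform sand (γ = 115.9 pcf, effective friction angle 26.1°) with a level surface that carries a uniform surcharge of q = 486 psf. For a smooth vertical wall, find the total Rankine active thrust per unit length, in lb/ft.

K_a = tan²(45° − φ/2) = 0.3889.
Soil triangle: ½ K_a γ H² = 0.5×0.3889×115.9×26.9² = 16310 lb/ft.
Surcharge rectangle: K_a q H = 0.3889×486×26.9 = 5085 lb/ft.
Total = 16310 + 5085 = 21390 lb/ft.

21400 lb/ft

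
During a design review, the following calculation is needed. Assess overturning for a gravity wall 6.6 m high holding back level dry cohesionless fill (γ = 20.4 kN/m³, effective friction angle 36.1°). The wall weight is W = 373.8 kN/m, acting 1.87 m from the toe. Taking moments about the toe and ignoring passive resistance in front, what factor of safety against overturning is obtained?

K_a = tan²(45° − 36.1°/2) = 0.2585.
P_a = ½K_aγH² = 0.5×0.2585×20.4×6.6² = 114.9 kN/m, acting at H/3 = 2.200 m above the base.
Overturning moment M_o = P_a × H/3 = 114.9 × 2.200 = 252.7.
Resisting moment M_r = W × 1.87 = 373.8 × 1.87 = 699.0.
FS_overturning = M_r/M_o = 699.0/252.7 = 2.766.

2.77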